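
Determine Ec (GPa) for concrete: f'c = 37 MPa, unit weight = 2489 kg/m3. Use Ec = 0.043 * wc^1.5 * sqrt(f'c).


Ec = 0.043 * 2489^1.5 * sqrt(37) / 1000
= 32.48 GPa

32.48


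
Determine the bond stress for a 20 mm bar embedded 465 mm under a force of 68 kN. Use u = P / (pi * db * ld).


u = P / (pi * db * ld)
= 68 * 1000 / (pi * 20 * 465)
= 2.327 MPa

2.327


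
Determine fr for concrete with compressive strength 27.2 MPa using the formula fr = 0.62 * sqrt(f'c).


fr = 0.62 * sqrt(27.2)
= 3.234 MPa

3.234


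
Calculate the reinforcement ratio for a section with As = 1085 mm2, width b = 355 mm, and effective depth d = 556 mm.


rho = As / (b * d)
= 1085 / (355 * 556)
= 0.0055

0.0055


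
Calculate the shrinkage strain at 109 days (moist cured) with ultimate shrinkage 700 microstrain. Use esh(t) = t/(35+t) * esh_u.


esh(109) = 109 / (35 + 109) * 700
= 109 / 144 * 700
= 529.9 microstrain

529.9


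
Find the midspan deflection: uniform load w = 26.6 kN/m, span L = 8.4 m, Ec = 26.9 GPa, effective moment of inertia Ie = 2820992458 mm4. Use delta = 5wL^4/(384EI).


Convert: L = 8.4 m = 8400 mm, Ec = 26.9 GPa = 26900 MPa
delta = 5 * 26.6 * 8400^4 / (384 * 26900 * 2820992458)
= 22.72 mm

22.72


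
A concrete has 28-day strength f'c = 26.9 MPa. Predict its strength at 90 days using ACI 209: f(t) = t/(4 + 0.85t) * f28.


f(90) = 90 / (4 + 0.85 * 90) * 26.9
= 90 / 80.5 * 26.9
= 30.07 MPa

30.07


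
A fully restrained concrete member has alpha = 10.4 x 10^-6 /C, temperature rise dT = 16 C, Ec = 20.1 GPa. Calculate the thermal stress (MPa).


sigma = alpha * dT * Ec
= 10.4e-6 * 16 * 20.1 * 1000
= 3.345 MPa

3.345


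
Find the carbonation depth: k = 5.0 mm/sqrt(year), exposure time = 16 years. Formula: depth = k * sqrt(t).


depth = k * sqrt(t)
= 5.0 * sqrt(16)
= 20.0 mm

20.0


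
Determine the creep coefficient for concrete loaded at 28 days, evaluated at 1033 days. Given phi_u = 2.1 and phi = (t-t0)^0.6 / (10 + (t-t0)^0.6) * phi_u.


dt = 1033 - 28 = 1005
phi = 1005^0.6 / (10 + 1005^0.6) * 2.1
= 1.813

1.813


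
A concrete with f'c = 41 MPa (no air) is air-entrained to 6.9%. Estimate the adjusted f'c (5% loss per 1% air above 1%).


Strength loss = (6.9 - 1) * 5 = 29.5%
f'c = 41 * (1 - 29.5/100)
= 28.91 MPa

28.91


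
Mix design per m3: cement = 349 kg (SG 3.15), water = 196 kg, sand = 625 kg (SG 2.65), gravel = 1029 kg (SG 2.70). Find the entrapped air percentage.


Vol cement = 349 / (3.15 * 1000) = 0.110794 m3
Vol water = 196 / 1000 = 0.196 m3
Vol sand = 625 / (2.65 * 1000) = 0.235849 m3
Vol gravel = 1029 / (2.70 * 1000) = 0.381111 m3
Total solid + water volume = 0.923754 m3
Air = (1 - 0.923754) * 100 = 7.62%

7.62


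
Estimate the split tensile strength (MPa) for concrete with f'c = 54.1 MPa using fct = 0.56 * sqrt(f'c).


fct = 0.56 * sqrt(54.1)
= 0.56 * 7.355
= 4.119 MPa

4.119


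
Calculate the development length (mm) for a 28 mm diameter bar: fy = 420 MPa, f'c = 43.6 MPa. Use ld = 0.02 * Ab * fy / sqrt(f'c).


Ab = pi * 28^2 / 4 = 615.752 mm2
ld = 0.02 * 615.752 * 420 / sqrt(43.6)
= 783.3 mm

783.3


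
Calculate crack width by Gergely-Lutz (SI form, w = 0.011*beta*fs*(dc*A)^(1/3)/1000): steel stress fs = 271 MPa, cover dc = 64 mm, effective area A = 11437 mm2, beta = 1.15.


w = 0.011 * beta * fs * (dc * A)^(1/3) / 1000
= 0.011 * 1.15 * 271 * (64 * 11437)^(1/3) / 1000
= 0.309 mm

0.309


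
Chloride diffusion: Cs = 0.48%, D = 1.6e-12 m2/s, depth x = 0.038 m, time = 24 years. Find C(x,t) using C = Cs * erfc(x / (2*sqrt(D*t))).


t_seconds = 24 * 365.25 * 24 * 3600 = 757382400.0 s
arg = 0.038 / (2 * sqrt(1.6e-12 * 757382400.0))
= 0.5458
erfc(0.5458) = 0.4402
C = 0.48 * 0.4402 = 0.2113%

0.2113


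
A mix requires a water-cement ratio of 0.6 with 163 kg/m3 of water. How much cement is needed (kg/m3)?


Cement = water / (w/c)
= 163 / 0.6
= 271.7 kg/m3

271.7


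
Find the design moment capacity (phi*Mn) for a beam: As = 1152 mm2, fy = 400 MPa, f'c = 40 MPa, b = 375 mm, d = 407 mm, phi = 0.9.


a = As * fy / (0.85 * f'c * b)
= 1152 * 400 / (0.85 * 40 * 375)
= 36.1412 mm
Mn = As * fy * (d - a/2) / 10^6
= 179.2187 kN-m
phi*Mn = 0.9 * 179.2187 = 161.3 kN-m

161.3


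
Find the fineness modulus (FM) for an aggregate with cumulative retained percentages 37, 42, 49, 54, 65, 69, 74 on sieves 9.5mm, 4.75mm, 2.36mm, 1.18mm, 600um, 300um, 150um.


FM = sum(cumulative % retained) / 100
= 390 / 100
= 3.9

3.9


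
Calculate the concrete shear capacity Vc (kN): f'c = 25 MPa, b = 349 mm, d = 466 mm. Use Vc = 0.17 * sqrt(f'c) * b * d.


Vc = 0.17 * sqrt(25) * 349 * 466 / 1000
= 138.24 kN

138.24


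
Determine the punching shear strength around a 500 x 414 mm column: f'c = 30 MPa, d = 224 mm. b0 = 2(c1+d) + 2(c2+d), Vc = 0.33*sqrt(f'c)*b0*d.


b0 = 2*(500 + 224) + 2*(414 + 224) = 2724 mm
Vc = 0.33 * sqrt(30) * 2724 * 224 / 1000
= 1102.88 kN

1102.88


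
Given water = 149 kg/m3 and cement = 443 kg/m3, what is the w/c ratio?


w/c = water / cement
w/c = 149 / 443 = 0.336

0.336


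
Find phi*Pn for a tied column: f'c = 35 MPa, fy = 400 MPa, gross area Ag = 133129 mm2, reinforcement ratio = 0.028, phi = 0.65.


Ast = rho * Ag = 0.028 * 133129 = 3727.612 mm2
phi*Pn = 0.65 * 0.80 * (0.85 * 35 * (133129 - 3727.612) + 400 * 3727.612) / 1000
= 2777.18 kN

2777.18


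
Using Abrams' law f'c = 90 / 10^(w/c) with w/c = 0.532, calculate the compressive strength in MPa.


f'c = 90 / 10^0.532
= 90 / 3.404
= 26.44 MPa

26.44


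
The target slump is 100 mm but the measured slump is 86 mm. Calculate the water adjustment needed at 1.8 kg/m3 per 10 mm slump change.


Difference = 100 - 86 = 14 mm
Water adjustment = 14 * 1.8 / 10 = 2.5 kg/m3

2.5


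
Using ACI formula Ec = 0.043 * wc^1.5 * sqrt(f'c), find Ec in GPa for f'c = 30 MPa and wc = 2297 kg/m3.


Ec = 0.043 * 2297^1.5 * sqrt(30) / 1000
= 25.93 GPa

25.93


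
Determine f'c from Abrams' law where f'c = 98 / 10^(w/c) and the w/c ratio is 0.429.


f'c = 98 / 10^0.429
= 98 / 2.685
= 36.49 MPa

36.49


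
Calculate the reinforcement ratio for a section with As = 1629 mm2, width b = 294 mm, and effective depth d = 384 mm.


rho = As / (b * d)
= 1629 / (294 * 384)
= 0.0144

0.0144


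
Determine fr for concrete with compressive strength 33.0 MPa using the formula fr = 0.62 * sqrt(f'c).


fr = 0.62 * sqrt(33.0)
= 3.562 MPa

3.562


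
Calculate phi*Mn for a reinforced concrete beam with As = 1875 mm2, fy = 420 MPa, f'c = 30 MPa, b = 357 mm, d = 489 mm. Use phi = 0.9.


a = As * fy / (0.85 * f'c * b)
= 1875 * 420 / (0.85 * 30 * 357)
= 86.5052 mm
Mn = As * fy * (d - a/2) / 10^6
= 351.0261 kN-m
phi*Mn = 0.9 * 351.0261 = 315.92 kN-m

315.92


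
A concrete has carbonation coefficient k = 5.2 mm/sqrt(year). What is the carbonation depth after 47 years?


depth = k * sqrt(t)
= 5.2 * sqrt(47)
= 35.65 mm

35.65


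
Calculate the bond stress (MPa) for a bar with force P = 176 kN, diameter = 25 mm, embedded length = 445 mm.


u = P / (pi * db * ld)
= 176 * 1000 / (pi * 25 * 445)
= 5.036 MPa

5.036


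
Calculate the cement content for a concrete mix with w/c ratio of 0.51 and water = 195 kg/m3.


Cement = water / (w/c)
= 195 / 0.51
= 382.4 kg/m3

382.4


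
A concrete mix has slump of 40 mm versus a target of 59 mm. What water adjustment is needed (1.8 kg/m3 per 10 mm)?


Difference = 59 - 40 = 19 mm
Water adjustment = 19 * 1.8 / 10 = 3.4 kg/m3

3.4


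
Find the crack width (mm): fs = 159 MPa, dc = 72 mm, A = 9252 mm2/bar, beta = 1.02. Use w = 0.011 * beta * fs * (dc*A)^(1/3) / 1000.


w = 0.011 * beta * fs * (dc * A)^(1/3) / 1000
= 0.011 * 1.02 * 159 * (72 * 9252)^(1/3) / 1000
= 0.156 mm

0.156


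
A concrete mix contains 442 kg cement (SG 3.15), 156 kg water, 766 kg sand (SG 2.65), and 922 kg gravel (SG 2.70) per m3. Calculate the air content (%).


Vol cement = 442 / (3.15 * 1000) = 0.140317 m3
Vol water = 156 / 1000 = 0.156 m3
Vol sand = 766 / (2.65 * 1000) = 0.289057 m3
Vol gravel = 922 / (2.70 * 1000) = 0.341481 m3
Total solid + water volume = 0.926856 m3
Air = (1 - 0.926856) * 100 = 7.31%

7.31


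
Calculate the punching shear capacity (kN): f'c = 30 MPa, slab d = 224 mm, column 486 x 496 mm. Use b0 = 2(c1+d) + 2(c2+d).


b0 = 2*(486 + 224) + 2*(496 + 224) = 2860 mm
Vc = 0.33 * sqrt(30) * 2860 * 224 / 1000
= 1157.95 kN

1157.95


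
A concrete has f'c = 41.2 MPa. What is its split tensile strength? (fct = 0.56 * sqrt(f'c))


fct = 0.56 * sqrt(41.2)
= 0.56 * 6.419
= 3.594 MPa

3.594


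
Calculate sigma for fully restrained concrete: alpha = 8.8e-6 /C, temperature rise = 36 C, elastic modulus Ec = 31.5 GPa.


sigma = alpha * dT * Ec
= 8.8e-6 * 36 * 31.5 * 1000
= 9.979 MPa

9.979


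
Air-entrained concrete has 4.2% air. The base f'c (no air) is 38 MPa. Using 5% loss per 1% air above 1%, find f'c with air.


Strength loss = (4.2 - 1) * 5 = 16.0%
f'c = 38 * (1 - 16.0/100)
= 31.92 MPa

31.92


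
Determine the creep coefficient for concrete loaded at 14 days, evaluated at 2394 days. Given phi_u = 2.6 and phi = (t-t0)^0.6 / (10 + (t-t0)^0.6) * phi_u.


dt = 2394 - 14 = 2380
phi = 2380^0.6 / (10 + 2380^0.6) * 2.6
= 2.376

2.376


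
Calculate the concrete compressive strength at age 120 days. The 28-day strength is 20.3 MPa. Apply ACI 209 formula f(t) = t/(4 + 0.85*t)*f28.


f(120) = 120 / (4 + 0.85 * 120) * 20.3
= 120 / 106.0 * 20.3
= 22.98 MPa

22.98


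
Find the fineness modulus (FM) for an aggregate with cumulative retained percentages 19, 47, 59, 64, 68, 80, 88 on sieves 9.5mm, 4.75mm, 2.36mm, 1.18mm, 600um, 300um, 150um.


FM = sum(cumulative % retained) / 100
= 425 / 100
= 4.25

4.25


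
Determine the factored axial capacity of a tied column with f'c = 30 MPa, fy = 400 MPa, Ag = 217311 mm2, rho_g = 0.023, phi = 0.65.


Ast = rho * Ag = 0.023 * 217311 = 4998.153 mm2
phi*Pn = 0.65 * 0.80 * (0.85 * 30 * (217311 - 4998.153) + 400 * 4998.153) / 1000
= 3854.88 kN

3854.88


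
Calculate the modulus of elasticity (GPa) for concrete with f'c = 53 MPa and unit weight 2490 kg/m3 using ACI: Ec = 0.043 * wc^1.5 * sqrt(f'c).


Ec = 0.043 * 2490^1.5 * sqrt(53) / 1000
= 38.9 GPa

38.9


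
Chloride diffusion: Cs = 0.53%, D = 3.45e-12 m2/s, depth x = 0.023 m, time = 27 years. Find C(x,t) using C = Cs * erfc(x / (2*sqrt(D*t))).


t_seconds = 27 * 365.25 * 24 * 3600 = 852055200.0 s
arg = 0.023 / (2 * sqrt(3.45e-12 * 852055200.0))
= 0.2121
erfc(0.2121) = 0.7642
C = 0.53 * 0.7642 = 0.405%

0.405


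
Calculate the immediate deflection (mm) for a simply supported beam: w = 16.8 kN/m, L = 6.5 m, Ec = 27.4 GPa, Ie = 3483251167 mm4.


Convert: L = 6.5 m = 6500 mm, Ec = 27.4 GPa = 27400 MPa
delta = 5 * 16.8 * 6500^4 / (384 * 27400 * 3483251167)
= 4.09 mm

4.09


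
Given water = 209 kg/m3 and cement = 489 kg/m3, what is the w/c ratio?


w/c = water / cement
w/c = 209 / 489 = 0.427

0.427


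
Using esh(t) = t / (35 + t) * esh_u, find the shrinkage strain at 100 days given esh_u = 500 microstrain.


esh(100) = 100 / (35 + 100) * 500
= 100 / 135 * 500
= 370.4 microstrain

370.4


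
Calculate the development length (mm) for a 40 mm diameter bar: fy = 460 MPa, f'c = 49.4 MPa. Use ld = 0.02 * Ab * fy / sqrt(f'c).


Ab = pi * 40^2 / 4 = 1256.637 mm2
ld = 0.02 * 1256.637 * 460 / sqrt(49.4)
= 1644.9 mm

1644.9


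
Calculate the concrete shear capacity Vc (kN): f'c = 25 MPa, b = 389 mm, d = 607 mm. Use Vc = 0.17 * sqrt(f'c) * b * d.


Vc = 0.17 * sqrt(25) * 389 * 607 / 1000
= 200.7 kN

200.7


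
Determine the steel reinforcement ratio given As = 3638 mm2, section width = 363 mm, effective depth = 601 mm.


rho = As / (b * d)
= 3638 / (363 * 601)
= 0.0167

0.0167


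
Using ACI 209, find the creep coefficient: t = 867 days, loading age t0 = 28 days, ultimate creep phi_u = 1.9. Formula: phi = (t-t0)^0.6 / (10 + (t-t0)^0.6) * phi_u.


dt = 867 - 28 = 839
phi = 839^0.6 / (10 + 839^0.6) * 1.9
= 1.616

1.616


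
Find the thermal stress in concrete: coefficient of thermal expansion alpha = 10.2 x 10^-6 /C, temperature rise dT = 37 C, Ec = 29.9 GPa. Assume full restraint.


sigma = alpha * dT * Ec
= 10.2e-6 * 37 * 29.9 * 1000
= 11.284 MPa

11.284


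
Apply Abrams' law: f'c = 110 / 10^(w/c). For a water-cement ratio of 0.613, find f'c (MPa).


f'c = 110 / 10^0.613
= 110 / 4.102
= 26.82 MPa

26.82


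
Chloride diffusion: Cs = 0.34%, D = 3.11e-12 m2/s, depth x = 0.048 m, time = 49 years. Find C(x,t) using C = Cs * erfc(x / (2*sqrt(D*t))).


t_seconds = 49 * 365.25 * 24 * 3600 = 1546322400.0 s
arg = 0.048 / (2 * sqrt(3.11e-12 * 1546322400.0))
= 0.3461
erfc(0.3461) = 0.6245
C = 0.34 * 0.6245 = 0.2123%

0.2123


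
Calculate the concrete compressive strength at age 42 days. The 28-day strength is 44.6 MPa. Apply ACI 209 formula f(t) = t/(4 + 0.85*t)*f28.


f(42) = 42 / (4 + 0.85 * 42) * 44.6
= 42 / 39.7 * 44.6
= 47.18 MPa

47.18


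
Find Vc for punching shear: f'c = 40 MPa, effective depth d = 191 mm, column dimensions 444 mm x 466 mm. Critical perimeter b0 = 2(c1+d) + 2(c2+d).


b0 = 2*(444 + 191) + 2*(466 + 191) = 2584 mm
Vc = 0.33 * sqrt(40) * 2584 * 191 / 1000
= 1030.08 kN

1030.08


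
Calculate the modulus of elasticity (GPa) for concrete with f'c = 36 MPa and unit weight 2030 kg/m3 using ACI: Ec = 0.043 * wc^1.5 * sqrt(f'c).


Ec = 0.043 * 2030^1.5 * sqrt(36) / 1000
= 23.6 GPa

23.6


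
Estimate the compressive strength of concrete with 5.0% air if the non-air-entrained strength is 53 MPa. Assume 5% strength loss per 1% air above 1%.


Strength loss = (5.0 - 1) * 5 = 20.0%
f'c = 53 * (1 - 20.0/100)
= 42.4 MPa

42.4


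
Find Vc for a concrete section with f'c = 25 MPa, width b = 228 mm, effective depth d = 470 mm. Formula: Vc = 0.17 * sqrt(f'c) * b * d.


Vc = 0.17 * sqrt(25) * 228 * 470 / 1000
= 91.09 kN

91.09


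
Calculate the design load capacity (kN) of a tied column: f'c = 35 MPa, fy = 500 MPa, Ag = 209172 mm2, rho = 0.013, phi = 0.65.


Ast = rho * Ag = 0.013 * 209172 = 2719.236 mm2
phi*Pn = 0.65 * 0.80 * (0.85 * 35 * (209172 - 2719.236) + 500 * 2719.236) / 1000
= 3900.83 kN

3900.83


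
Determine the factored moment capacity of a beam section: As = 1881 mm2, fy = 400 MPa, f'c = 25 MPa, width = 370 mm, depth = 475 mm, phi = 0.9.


a = As * fy / (0.85 * f'c * b)
= 1881 * 400 / (0.85 * 25 * 370)
= 95.6948 mm
Mn = As * fy * (d - a/2) / 10^6
= 321.3896 kN-m
phi*Mn = 0.9 * 321.3896 = 289.25 kN-m

289.25


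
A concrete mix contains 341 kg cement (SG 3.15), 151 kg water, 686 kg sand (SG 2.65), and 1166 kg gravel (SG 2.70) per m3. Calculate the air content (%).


Vol cement = 341 / (3.15 * 1000) = 0.108254 m3
Vol water = 151 / 1000 = 0.151 m3
Vol sand = 686 / (2.65 * 1000) = 0.258868 m3
Vol gravel = 1166 / (2.70 * 1000) = 0.431852 m3
Total solid + water volume = 0.949974 m3
Air = (1 - 0.949974) * 100 = 5.0%

5.0


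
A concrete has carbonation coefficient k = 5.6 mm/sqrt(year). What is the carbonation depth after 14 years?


depth = k * sqrt(t)
= 5.6 * sqrt(14)
= 20.95 mm

20.95


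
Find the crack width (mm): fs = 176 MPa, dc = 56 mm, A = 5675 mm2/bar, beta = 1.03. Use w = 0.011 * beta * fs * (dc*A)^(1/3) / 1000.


w = 0.011 * beta * fs * (dc * A)^(1/3) / 1000
= 0.011 * 1.03 * 176 * (56 * 5675)^(1/3) / 1000
= 0.136 mm

0.136


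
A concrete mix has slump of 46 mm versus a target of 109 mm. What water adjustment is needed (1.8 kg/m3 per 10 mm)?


Difference = 109 - 46 = 63 mm
Water adjustment = 63 * 1.8 / 10 = 11.3 kg/m3

11.3


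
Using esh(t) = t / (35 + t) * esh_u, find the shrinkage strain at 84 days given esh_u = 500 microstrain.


esh(84) = 84 / (35 + 84) * 500
= 84 / 119 * 500
= 352.9 microstrain

352.9


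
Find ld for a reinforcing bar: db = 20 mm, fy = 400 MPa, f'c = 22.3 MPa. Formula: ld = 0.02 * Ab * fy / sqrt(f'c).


Ab = pi * 20^2 / 4 = 314.159 mm2
ld = 0.02 * 314.159 * 400 / sqrt(22.3)
= 532.2 mm

532.2


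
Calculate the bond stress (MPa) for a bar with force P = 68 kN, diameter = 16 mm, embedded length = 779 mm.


u = P / (pi * db * ld)
= 68 * 1000 / (pi * 16 * 779)
= 1.737 MPa

1.737


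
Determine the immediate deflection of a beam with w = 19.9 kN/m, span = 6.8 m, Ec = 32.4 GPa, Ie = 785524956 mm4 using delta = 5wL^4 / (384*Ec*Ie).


Convert: L = 6.8 m = 6800 mm, Ec = 32.4 GPa = 32400 MPa
delta = 5 * 19.9 * 6800^4 / (384 * 32400 * 785524956)
= 21.77 mm

21.77


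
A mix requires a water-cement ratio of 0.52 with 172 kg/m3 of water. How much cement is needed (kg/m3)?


Cement = water / (w/c)
= 172 / 0.52
= 330.8 kg/m3

330.8


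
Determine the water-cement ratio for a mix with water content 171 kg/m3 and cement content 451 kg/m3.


w/c = water / cement
w/c = 171 / 451 = 0.379

0.379


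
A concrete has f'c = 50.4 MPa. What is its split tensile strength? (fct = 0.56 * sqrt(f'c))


fct = 0.56 * sqrt(50.4)
= 0.56 * 7.099
= 3.976 MPa

3.976


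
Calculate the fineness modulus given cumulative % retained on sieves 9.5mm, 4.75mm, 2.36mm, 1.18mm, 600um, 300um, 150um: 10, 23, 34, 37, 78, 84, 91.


FM = sum(cumulative % retained) / 100
= 357 / 100
= 3.57

3.57


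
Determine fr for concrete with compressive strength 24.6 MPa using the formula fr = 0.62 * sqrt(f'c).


fr = 0.62 * sqrt(24.6)
= 3.075 MPa

3.075


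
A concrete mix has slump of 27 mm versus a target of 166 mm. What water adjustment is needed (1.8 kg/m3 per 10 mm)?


Difference = 166 - 27 = 139 mm
Water adjustment = 139 * 1.8 / 10 = 25.0 kg/m3

25.0


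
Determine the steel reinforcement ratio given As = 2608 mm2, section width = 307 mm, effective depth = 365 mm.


rho = As / (b * d)
= 2608 / (307 * 365)
= 0.0233

0.0233


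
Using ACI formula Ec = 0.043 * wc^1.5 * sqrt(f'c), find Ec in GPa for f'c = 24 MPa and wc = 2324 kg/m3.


Ec = 0.043 * 2324^1.5 * sqrt(24) / 1000
= 23.6 GPa

23.6


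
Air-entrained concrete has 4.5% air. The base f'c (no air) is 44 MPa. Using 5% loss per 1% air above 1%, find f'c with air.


Strength loss = (4.5 - 1) * 5 = 17.5%
f'c = 44 * (1 - 17.5/100)
= 36.3 MPa

36.3


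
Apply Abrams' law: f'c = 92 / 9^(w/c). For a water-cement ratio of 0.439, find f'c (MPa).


f'c = 92 / 9^0.439
= 92 / 2.624
= 35.07 MPa

35.07


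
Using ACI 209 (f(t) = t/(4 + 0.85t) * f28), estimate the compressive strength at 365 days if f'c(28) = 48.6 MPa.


f(365) = 365 / (4 + 0.85 * 365) * 48.6
= 365 / 314.25 * 48.6
= 56.45 MPa

56.45


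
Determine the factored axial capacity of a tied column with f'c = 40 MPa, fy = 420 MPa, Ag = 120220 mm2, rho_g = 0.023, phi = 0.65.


Ast = rho * Ag = 0.023 * 120220 = 2765.06 mm2
phi*Pn = 0.65 * 0.80 * (0.85 * 40 * (120220 - 2765.06) + 420 * 2765.06) / 1000
= 2680.49 kN

2680.49


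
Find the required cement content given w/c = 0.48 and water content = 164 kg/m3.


Cement = water / (w/c)
= 164 / 0.48
= 341.7 kg/m3

341.7


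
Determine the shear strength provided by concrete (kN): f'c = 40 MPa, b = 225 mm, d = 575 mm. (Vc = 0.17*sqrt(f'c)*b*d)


Vc = 0.17 * sqrt(40) * 225 * 575 / 1000
= 139.1 kN

139.1


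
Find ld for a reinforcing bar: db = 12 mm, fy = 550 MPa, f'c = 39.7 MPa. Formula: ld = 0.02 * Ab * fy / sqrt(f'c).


Ab = pi * 12^2 / 4 = 113.097 mm2
ld = 0.02 * 113.097 * 550 / sqrt(39.7)
= 197.4 mm

197.4


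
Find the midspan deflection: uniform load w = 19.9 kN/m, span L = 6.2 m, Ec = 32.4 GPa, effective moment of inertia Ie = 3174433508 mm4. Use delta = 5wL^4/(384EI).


Convert: L = 6.2 m = 6200 mm, Ec = 32.4 GPa = 32400 MPa
delta = 5 * 19.9 * 6200^4 / (384 * 32400 * 3174433508)
= 3.72 mm

3.72


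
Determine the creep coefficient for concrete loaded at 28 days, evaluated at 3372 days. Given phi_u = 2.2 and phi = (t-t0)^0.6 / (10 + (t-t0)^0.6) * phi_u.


dt = 3372 - 28 = 3344
phi = 3344^0.6 / (10 + 3344^0.6) * 2.2
= 2.043

2.043


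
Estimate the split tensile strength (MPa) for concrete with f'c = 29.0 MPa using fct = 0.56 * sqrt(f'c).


fct = 0.56 * sqrt(29.0)
= 0.56 * 5.385
= 3.016 MPa

3.016


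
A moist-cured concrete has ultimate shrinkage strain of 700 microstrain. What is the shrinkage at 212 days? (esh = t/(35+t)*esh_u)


esh(212) = 212 / (35 + 212) * 700
= 212 / 247 * 700
= 600.8 microstrain

600.8


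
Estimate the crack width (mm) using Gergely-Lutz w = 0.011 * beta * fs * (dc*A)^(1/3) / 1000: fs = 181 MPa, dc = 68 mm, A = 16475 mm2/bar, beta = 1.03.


w = 0.011 * beta * fs * (dc * A)^(1/3) / 1000
= 0.011 * 1.03 * 181 * (68 * 16475)^(1/3) / 1000
= 0.213 mm

0.213


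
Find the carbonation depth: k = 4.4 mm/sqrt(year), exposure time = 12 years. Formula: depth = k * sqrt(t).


depth = k * sqrt(t)
= 4.4 * sqrt(12)
= 15.24 mm

15.24


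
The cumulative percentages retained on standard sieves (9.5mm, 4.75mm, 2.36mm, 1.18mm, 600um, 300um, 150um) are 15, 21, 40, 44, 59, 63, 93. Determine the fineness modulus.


FM = sum(cumulative % retained) / 100
= 335 / 100
= 3.35

3.35


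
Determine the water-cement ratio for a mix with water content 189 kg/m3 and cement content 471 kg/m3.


w/c = water / cement
w/c = 189 / 471 = 0.401

0.401


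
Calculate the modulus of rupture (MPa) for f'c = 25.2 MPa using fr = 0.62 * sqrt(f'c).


fr = 0.62 * sqrt(25.2)
= 3.112 MPa

3.112


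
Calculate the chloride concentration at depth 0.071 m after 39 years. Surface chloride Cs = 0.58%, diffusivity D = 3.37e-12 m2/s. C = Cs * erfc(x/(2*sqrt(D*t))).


t_seconds = 39 * 365.25 * 24 * 3600 = 1230746400.0 s
arg = 0.071 / (2 * sqrt(3.37e-12 * 1230746400.0))
= 0.5512
erfc(0.5512) = 0.4357
C = 0.58 * 0.4357 = 0.2527%

0.2527


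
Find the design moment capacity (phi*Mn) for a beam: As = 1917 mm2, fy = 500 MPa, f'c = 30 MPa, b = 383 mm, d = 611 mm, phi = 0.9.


a = As * fy / (0.85 * f'c * b)
= 1917 * 500 / (0.85 * 30 * 383)
= 98.1416 mm
Mn = As * fy * (d - a/2) / 10^6
= 538.6091 kN-m
phi*Mn = 0.9 * 538.6091 = 484.75 kN-m

484.75


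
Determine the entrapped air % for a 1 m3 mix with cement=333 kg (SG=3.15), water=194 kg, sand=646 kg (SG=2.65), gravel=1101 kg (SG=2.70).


Vol cement = 333 / (3.15 * 1000) = 0.105714 m3
Vol water = 194 / 1000 = 0.194 m3
Vol sand = 646 / (2.65 * 1000) = 0.243774 m3
Vol gravel = 1101 / (2.70 * 1000) = 0.407778 m3
Total solid + water volume = 0.951266 m3
Air = (1 - 0.951266) * 100 = 4.87%

4.87


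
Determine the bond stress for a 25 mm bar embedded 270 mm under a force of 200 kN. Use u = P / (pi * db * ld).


u = P / (pi * db * ld)
= 200 * 1000 / (pi * 25 * 270)
= 9.431 MPa

9.431


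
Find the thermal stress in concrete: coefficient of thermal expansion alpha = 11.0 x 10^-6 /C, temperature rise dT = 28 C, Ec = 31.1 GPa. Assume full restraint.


sigma = alpha * dT * Ec
= 11.0e-6 * 28 * 31.1 * 1000
= 9.579 MPa

9.579


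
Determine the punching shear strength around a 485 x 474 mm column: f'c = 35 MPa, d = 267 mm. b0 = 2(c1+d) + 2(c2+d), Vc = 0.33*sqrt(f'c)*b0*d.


b0 = 2*(485 + 267) + 2*(474 + 267) = 2986 mm
Vc = 0.33 * sqrt(35) * 2986 * 267 / 1000
= 1556.5 kN

1556.5


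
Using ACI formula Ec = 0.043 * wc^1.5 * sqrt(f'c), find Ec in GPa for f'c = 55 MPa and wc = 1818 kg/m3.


Ec = 0.043 * 1818^1.5 * sqrt(55) / 1000
= 24.72 GPa

24.72


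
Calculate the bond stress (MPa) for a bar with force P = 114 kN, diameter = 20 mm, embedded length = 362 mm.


u = P / (pi * db * ld)
= 114 * 1000 / (pi * 20 * 362)
= 5.012 MPa

5.012


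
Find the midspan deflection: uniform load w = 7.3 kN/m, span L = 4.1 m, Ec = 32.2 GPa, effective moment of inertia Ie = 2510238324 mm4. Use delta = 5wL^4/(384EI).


Convert: L = 4.1 m = 4100 mm, Ec = 32.2 GPa = 32200 MPa
delta = 5 * 7.3 * 4100^4 / (384 * 32200 * 2510238324)
= 0.33 mm

0.33


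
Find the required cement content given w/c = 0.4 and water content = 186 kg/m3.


Cement = water / (w/c)
= 186 / 0.4
= 465.0 kg/m3

465.0


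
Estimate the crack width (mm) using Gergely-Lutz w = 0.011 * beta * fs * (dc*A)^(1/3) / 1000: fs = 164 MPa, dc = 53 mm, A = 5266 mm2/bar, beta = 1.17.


w = 0.011 * beta * fs * (dc * A)^(1/3) / 1000
= 0.011 * 1.17 * 164 * (53 * 5266)^(1/3) / 1000
= 0.138 mm

0.138


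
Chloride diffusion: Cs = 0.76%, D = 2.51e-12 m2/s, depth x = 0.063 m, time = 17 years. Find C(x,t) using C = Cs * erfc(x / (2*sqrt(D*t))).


t_seconds = 17 * 365.25 * 24 * 3600 = 536479200.0 s
arg = 0.063 / (2 * sqrt(2.51e-12 * 536479200.0))
= 0.8584
erfc(0.8584) = 0.2248
C = 0.76 * 0.2248 = 0.1708%

0.1708


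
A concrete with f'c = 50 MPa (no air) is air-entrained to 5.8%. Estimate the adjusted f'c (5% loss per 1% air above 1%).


Strength loss = (5.8 - 1) * 5 = 24.0%
f'c = 50 * (1 - 24.0/100)
= 38.0 MPa

38.0


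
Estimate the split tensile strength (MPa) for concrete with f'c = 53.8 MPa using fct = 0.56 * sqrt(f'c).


fct = 0.56 * sqrt(53.8)
= 0.56 * 7.335
= 4.108 MPa

4.108


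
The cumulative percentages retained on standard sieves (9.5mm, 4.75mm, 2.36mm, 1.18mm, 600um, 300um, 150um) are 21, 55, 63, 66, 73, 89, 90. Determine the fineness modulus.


FM = sum(cumulative % retained) / 100
= 457 / 100
= 4.57

4.57


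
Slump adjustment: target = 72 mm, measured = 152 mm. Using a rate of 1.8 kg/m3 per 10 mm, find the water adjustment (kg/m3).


Difference = 72 - 152 = -80 mm
Water adjustment = -80 * 1.8 / 10 = -14.4 kg/m3

-14.4


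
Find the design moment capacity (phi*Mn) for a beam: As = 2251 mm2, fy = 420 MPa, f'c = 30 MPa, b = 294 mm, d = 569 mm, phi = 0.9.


a = As * fy / (0.85 * f'c * b)
= 2251 * 420 / (0.85 * 30 * 294)
= 126.1064 mm
Mn = As * fy * (d - a/2) / 10^6
= 478.3322 kN-m
phi*Mn = 0.9 * 478.3322 = 430.5 kN-m

430.5


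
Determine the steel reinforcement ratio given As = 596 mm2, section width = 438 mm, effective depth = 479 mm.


rho = As / (b * d)
= 596 / (438 * 479)
= 0.0028

0.0028


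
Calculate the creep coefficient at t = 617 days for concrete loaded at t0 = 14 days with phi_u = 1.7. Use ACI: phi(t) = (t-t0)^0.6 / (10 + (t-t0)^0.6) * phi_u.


dt = 617 - 14 = 603
phi = 603^0.6 / (10 + 603^0.6) * 1.7
= 1.4

1.4


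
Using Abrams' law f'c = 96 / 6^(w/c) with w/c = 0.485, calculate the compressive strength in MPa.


f'c = 96 / 6^0.485
= 96 / 2.385
= 40.26 MPa

40.26


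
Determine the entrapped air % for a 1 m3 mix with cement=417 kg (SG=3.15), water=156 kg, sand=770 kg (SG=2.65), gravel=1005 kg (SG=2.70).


Vol cement = 417 / (3.15 * 1000) = 0.132381 m3
Vol water = 156 / 1000 = 0.156 m3
Vol sand = 770 / (2.65 * 1000) = 0.290566 m3
Vol gravel = 1005 / (2.70 * 1000) = 0.372222 m3
Total solid + water volume = 0.951169 m3
Air = (1 - 0.951169) * 100 = 4.88%

4.88


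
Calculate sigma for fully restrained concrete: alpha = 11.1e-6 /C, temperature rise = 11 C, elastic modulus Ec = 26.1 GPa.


sigma = alpha * dT * Ec
= 11.1e-6 * 11 * 26.1 * 1000
= 3.187 MPa

3.187


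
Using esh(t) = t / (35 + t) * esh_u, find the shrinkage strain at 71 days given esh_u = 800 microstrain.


esh(71) = 71 / (35 + 71) * 800
= 71 / 106 * 800
= 535.8 microstrain

535.8


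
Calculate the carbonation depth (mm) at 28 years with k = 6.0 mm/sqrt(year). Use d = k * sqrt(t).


depth = k * sqrt(t)
= 6.0 * sqrt(28)
= 31.75 mm

31.75


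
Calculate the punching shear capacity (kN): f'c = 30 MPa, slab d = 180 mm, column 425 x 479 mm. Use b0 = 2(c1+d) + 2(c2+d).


b0 = 2*(425 + 180) + 2*(479 + 180) = 2528 mm
Vc = 0.33 * sqrt(30) * 2528 * 180 / 1000
= 822.48 kN

822.48


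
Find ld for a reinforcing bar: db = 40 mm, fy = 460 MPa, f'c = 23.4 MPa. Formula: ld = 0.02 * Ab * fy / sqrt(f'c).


Ab = pi * 40^2 / 4 = 1256.637 mm2
ld = 0.02 * 1256.637 * 460 / sqrt(23.4)
= 2390.0 mm

2390.0


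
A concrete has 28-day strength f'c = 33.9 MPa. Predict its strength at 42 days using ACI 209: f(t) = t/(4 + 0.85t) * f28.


f(42) = 42 / (4 + 0.85 * 42) * 33.9
= 42 / 39.7 * 33.9
= 35.86 MPa

35.86


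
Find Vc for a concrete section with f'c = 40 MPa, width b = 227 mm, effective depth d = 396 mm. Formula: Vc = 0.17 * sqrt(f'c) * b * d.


Vc = 0.17 * sqrt(40) * 227 * 396 / 1000
= 96.65 kN

96.65


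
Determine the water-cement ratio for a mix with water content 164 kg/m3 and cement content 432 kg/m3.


w/c = water / cement
w/c = 164 / 432 = 0.38

0.38


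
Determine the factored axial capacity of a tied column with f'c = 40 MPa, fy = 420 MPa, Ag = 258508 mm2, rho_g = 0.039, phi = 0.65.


Ast = rho * Ag = 0.039 * 258508 = 10081.812 mm2
phi*Pn = 0.65 * 0.80 * (0.85 * 40 * (258508 - 10081.812) + 420 * 10081.812) / 1000
= 6594.04 kN

6594.04


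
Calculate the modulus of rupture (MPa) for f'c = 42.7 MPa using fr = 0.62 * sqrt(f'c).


fr = 0.62 * sqrt(42.7)
= 4.051 MPa

4.051


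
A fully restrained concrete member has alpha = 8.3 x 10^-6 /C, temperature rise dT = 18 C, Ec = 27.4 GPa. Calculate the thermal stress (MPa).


sigma = alpha * dT * Ec
= 8.3e-6 * 18 * 27.4 * 1000
= 4.094 MPa

4.094


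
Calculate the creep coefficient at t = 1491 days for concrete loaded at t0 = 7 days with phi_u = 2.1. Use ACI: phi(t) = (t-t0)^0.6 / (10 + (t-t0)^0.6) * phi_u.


dt = 1491 - 7 = 1484
phi = 1484^0.6 / (10 + 1484^0.6) * 2.1
= 1.867

1.867


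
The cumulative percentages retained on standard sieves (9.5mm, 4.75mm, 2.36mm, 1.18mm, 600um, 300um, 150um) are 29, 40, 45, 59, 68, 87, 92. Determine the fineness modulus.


FM = sum(cumulative % retained) / 100
= 420 / 100
= 4.2

4.2


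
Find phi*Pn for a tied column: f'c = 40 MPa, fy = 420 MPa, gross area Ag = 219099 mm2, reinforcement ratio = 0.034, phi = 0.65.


Ast = rho * Ag = 0.034 * 219099 = 7449.366 mm2
phi*Pn = 0.65 * 0.80 * (0.85 * 40 * (219099 - 7449.366) + 420 * 7449.366) / 1000
= 5368.91 kN

5368.91


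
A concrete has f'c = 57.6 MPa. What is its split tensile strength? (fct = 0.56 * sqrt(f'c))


fct = 0.56 * sqrt(57.6)
= 0.56 * 7.589
= 4.25 MPa

4.25


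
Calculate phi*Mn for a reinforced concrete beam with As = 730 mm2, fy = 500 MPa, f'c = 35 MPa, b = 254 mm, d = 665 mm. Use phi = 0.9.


a = As * fy / (0.85 * f'c * b)
= 730 * 500 / (0.85 * 35 * 254)
= 48.3028 mm
Mn = As * fy * (d - a/2) / 10^6
= 233.9097 kN-m
phi*Mn = 0.9 * 233.9097 = 210.52 kN-m

210.52


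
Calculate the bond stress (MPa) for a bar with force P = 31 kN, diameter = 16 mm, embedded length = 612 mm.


u = P / (pi * db * ld)
= 31 * 1000 / (pi * 16 * 612)
= 1.008 MPa

1.008


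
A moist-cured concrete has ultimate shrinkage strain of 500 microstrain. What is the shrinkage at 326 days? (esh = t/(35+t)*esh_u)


esh(326) = 326 / (35 + 326) * 500
= 326 / 361 * 500
= 451.5 microstrain

451.5


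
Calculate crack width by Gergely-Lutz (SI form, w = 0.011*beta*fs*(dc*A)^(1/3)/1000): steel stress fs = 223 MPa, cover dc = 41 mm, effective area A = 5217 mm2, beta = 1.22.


w = 0.011 * beta * fs * (dc * A)^(1/3) / 1000
= 0.011 * 1.22 * 223 * (41 * 5217)^(1/3) / 1000
= 0.179 mm

0.179


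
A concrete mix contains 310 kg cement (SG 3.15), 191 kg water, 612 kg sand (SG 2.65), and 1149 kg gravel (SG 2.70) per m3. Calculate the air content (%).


Vol cement = 310 / (3.15 * 1000) = 0.098413 m3
Vol water = 191 / 1000 = 0.191 m3
Vol sand = 612 / (2.65 * 1000) = 0.230943 m3
Vol gravel = 1149 / (2.70 * 1000) = 0.425556 m3
Total solid + water volume = 0.945912 m3
Air = (1 - 0.945912) * 100 = 5.41%

5.41


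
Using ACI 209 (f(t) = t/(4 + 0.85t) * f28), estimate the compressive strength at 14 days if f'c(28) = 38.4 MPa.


f(14) = 14 / (4 + 0.85 * 14) * 38.4
= 14 / 15.9 * 38.4
= 33.81 MPa

33.81


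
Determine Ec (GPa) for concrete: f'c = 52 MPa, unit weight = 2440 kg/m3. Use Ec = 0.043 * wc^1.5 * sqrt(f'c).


Ec = 0.043 * 2440^1.5 * sqrt(52) / 1000
= 37.37 GPa

37.37


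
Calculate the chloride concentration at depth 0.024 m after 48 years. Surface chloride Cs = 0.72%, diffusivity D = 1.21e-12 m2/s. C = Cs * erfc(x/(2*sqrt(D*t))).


t_seconds = 48 * 365.25 * 24 * 3600 = 1514764800.0 s
arg = 0.024 / (2 * sqrt(1.21e-12 * 1514764800.0))
= 0.2803
erfc(0.2803) = 0.6918
C = 0.72 * 0.6918 = 0.4981%

0.4981


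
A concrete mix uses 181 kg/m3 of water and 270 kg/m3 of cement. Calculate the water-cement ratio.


w/c = water / cement
w/c = 181 / 270 = 0.67

0.67


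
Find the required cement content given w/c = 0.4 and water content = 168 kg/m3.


Cement = water / (w/c)
= 168 / 0.4
= 420.0 kg/m3

420.0


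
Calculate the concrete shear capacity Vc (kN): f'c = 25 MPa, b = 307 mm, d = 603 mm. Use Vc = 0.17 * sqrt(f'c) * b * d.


Vc = 0.17 * sqrt(25) * 307 * 603 / 1000
= 157.35 kN

157.35


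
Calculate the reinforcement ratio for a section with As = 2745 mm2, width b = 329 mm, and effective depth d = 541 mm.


rho = As / (b * d)
= 2745 / (329 * 541)
= 0.0154

0.0154


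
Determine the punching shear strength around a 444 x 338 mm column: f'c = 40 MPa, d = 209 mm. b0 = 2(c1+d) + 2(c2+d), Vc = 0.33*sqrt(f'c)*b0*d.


b0 = 2*(444 + 209) + 2*(338 + 209) = 2400 mm
Vc = 0.33 * sqrt(40) * 2400 * 209 / 1000
= 1046.89 kN

1046.89


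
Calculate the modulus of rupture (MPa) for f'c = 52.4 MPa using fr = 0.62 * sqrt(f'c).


fr = 0.62 * sqrt(52.4)
= 4.488 MPa

4.488


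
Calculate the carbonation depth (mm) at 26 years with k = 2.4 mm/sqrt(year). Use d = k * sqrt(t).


depth = k * sqrt(t)
= 2.4 * sqrt(26)
= 12.24 mm

12.24


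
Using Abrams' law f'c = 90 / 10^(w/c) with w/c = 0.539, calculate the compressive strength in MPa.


f'c = 90 / 10^0.539
= 90 / 3.459
= 26.02 MPa

26.02


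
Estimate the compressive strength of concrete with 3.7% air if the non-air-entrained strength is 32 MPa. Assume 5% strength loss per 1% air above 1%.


Strength loss = (3.7 - 1) * 5 = 13.5%
f'c = 32 * (1 - 13.5/100)
= 27.68 MPa

27.68


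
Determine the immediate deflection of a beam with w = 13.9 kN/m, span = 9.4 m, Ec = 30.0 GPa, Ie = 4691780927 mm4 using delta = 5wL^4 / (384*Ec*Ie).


Convert: L = 9.4 m = 9400 mm, Ec = 30.0 GPa = 30000 MPa
delta = 5 * 13.9 * 9400^4 / (384 * 30000 * 4691780927)
= 10.04 mm

10.04


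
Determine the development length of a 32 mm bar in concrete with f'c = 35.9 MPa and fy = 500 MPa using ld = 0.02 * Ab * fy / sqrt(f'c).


Ab = pi * 32^2 / 4 = 804.248 mm2
ld = 0.02 * 804.248 * 500 / sqrt(35.9)
= 1342.3 mm

1342.3


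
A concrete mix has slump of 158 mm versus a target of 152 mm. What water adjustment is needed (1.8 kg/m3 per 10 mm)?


Difference = 152 - 158 = -6 mm
Water adjustment = -6 * 1.8 / 10 = -1.1 kg/m3

-1.1


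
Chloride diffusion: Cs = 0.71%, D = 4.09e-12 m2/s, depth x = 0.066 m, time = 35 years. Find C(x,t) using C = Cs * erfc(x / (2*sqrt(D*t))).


t_seconds = 35 * 365.25 * 24 * 3600 = 1104516000.0 s
arg = 0.066 / (2 * sqrt(4.09e-12 * 1104516000.0))
= 0.491
erfc(0.491) = 0.4875
C = 0.71 * 0.4875 = 0.3461%

0.3461


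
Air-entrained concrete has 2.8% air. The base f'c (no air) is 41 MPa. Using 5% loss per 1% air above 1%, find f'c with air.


Strength loss = (2.8 - 1) * 5 = 9.0%
f'c = 41 * (1 - 9.0/100)
= 37.31 MPa

37.31


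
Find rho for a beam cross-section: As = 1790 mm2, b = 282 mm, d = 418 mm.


rho = As / (b * d)
= 1790 / (282 * 418)
= 0.0152

0.0152


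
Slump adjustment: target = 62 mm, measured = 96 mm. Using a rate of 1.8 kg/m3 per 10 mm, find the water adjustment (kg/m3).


Difference = 62 - 96 = -34 mm
Water adjustment = -34 * 1.8 / 10 = -6.1 kg/m3

-6.1


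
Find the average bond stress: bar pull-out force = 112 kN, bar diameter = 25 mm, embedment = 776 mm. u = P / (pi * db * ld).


u = P / (pi * db * ld)
= 112 * 1000 / (pi * 25 * 776)
= 1.838 MPa

1.838


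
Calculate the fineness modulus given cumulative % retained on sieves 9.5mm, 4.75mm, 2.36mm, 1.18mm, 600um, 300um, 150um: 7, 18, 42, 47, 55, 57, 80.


FM = sum(cumulative % retained) / 100
= 306 / 100
= 3.06

3.06


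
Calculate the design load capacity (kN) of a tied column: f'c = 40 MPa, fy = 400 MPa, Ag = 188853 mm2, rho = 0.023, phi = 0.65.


Ast = rho * Ag = 0.023 * 188853 = 4343.619 mm2
phi*Pn = 0.65 * 0.80 * (0.85 * 40 * (188853 - 4343.619) + 400 * 4343.619) / 1000
= 4165.6 kN

4165.6


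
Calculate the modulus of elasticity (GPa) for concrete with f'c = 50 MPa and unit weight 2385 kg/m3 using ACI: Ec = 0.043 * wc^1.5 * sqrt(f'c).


Ec = 0.043 * 2385^1.5 * sqrt(50) / 1000
= 35.41 GPa

35.41


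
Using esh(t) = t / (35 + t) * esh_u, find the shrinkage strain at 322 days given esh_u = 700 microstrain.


esh(322) = 322 / (35 + 322) * 700
= 322 / 357 * 700
= 631.4 microstrain

631.4


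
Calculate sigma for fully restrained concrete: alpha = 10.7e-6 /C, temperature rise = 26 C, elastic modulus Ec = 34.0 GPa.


sigma = alpha * dT * Ec
= 10.7e-6 * 26 * 34.0 * 1000
= 9.459 MPa

9.459


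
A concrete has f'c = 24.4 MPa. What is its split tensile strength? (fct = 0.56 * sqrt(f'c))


fct = 0.56 * sqrt(24.4)
= 0.56 * 4.94
= 2.766 MPa

2.766


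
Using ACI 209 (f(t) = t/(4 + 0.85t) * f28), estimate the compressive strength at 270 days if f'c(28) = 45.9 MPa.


f(270) = 270 / (4 + 0.85 * 270) * 45.9
= 270 / 233.5 * 45.9
= 53.07 MPa

53.07


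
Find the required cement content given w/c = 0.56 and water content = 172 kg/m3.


Cement = water / (w/c)
= 172 / 0.56
= 307.1 kg/m3

307.1


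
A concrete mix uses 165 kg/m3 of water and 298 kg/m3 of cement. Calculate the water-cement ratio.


w/c = water / cement
w/c = 165 / 298 = 0.554

0.554


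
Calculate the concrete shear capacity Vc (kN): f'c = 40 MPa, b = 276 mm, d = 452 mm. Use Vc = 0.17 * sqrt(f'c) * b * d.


Vc = 0.17 * sqrt(40) * 276 * 452 / 1000
= 134.13 kN

134.13


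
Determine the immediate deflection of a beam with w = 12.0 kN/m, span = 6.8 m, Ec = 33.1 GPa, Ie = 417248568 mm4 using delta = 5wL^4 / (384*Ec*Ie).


Convert: L = 6.8 m = 6800 mm, Ec = 33.1 GPa = 33100 MPa
delta = 5 * 12.0 * 6800^4 / (384 * 33100 * 417248568)
= 24.19 mm

24.19


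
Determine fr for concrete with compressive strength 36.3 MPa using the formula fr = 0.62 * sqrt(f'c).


fr = 0.62 * sqrt(36.3)
= 3.735 MPa

3.735


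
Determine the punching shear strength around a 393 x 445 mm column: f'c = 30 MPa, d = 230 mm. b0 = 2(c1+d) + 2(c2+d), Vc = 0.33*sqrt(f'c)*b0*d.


b0 = 2*(393 + 230) + 2*(445 + 230) = 2596 mm
Vc = 0.33 * sqrt(30) * 2596 * 230 / 1000
= 1079.21 kN

1079.21


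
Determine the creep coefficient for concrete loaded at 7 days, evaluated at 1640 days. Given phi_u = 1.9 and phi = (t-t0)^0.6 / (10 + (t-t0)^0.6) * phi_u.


dt = 1640 - 7 = 1633
phi = 1633^0.6 / (10 + 1633^0.6) * 1.9
= 1.699

1.699


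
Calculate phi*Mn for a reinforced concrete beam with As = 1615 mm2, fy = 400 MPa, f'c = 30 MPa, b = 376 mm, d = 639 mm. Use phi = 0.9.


a = As * fy / (0.85 * f'c * b)
= 1615 * 400 / (0.85 * 30 * 376)
= 67.3759 mm
Mn = As * fy * (d - a/2) / 10^6
= 391.0316 kN-m
phi*Mn = 0.9 * 391.0316 = 351.93 kN-m

351.93


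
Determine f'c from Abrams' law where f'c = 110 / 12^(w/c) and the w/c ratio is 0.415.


f'c = 110 / 12^0.415
= 110 / 2.805
= 39.22 MPa

39.22


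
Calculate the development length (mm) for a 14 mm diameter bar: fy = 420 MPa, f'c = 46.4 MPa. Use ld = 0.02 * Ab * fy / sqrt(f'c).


Ab = pi * 14^2 / 4 = 153.938 mm2
ld = 0.02 * 153.938 * 420 / sqrt(46.4)
= 189.8 mm

189.8


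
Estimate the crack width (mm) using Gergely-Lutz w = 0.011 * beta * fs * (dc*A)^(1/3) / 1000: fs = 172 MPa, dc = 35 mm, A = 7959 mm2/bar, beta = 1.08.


w = 0.011 * beta * fs * (dc * A)^(1/3) / 1000
= 0.011 * 1.08 * 172 * (35 * 7959)^(1/3) / 1000
= 0.133 mm

0.133


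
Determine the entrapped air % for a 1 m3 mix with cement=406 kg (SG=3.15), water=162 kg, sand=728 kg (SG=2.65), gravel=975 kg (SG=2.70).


Vol cement = 406 / (3.15 * 1000) = 0.128889 m3
Vol water = 162 / 1000 = 0.162 m3
Vol sand = 728 / (2.65 * 1000) = 0.274717 m3
Vol gravel = 975 / (2.70 * 1000) = 0.361111 m3
Total solid + water volume = 0.926717 m3
Air = (1 - 0.926717) * 100 = 7.33%

7.33
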